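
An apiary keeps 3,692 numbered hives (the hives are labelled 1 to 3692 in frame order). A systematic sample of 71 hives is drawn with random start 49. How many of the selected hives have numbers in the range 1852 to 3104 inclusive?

24

k = 3692/71 = 52
First selection ≥ 1852: 49 + ⌈(1852−49)/52⌉·52 = 49 + 35×52 = 1869
Last selection ≤ 3104: 49 + ⌊(3104−49)/52⌋·52 = 49 + 58×52 = 3065
Count = 58 − 35 + 1 = 24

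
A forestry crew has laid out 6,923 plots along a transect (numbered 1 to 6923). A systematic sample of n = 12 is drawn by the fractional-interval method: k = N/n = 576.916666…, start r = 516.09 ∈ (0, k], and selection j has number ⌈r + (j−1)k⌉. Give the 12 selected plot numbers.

517, 1094, 1670, 2247, 2824, 3401, 3978, 4555, 5132, 5709, 6286, 6863

j=1: r + 0k = 516.09 → ⌈·⌉ = 517
j=2: r + 1k = 1093.006666… → ⌈·⌉ = 1094
j=3: r + 2k = 1669.923333… → ⌈·⌉ = 1670
j=4: r + 3k = 2246.84 → ⌈·⌉ = 2247
j=5: r + 4k = 2823.756666… → ⌈·⌉ = 2824
j=6: r + 5k = 3400.673333… → ⌈·⌉ = 3401
j=7: r + 6k = 3977.59 → ⌈·⌉ = 3978
j=8: r + 7k = 4554.506666… → ⌈·⌉ = 4555
j=9: r + 8k = 5131.423333… → ⌈·⌉ = 5132
j=10: r + 9k = 5708.34 → ⌈·⌉ = 5709
j=11: r + 10k = 6285.256666… → ⌈·⌉ = 6286
j=12: r + 11k = 6862.173333… → ⌈·⌉ = 6863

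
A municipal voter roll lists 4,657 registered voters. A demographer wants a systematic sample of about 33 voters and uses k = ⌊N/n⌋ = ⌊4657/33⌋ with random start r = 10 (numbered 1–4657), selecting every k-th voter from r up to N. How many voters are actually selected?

33

k = ⌊4657/33⌋ = 141
Achieved size = ⌊(4657 − 10)/141⌋ + 1 = ⌊4647/141⌋ + 1 = 32 + 1 = 33
(last selection: 10 + 32×141 = 4522 ≤ 4657; next would be 4663 > 4657)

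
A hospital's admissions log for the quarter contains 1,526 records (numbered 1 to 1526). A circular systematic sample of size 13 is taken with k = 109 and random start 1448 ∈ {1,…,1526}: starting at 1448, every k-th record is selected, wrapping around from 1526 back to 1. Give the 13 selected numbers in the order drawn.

Selection 1: 1448
Selection 2: 1448 + 109 = 1557 → 1557 − 1526 = 31
Selection 3: 31 + 109 = 140
Selection 4: 140 + 109 = 249
Selection 5: 249 + 109 = 358
Selection 6: 358 + 109 = 467
Selection 7: 467 + 109 = 576
Selection 8: 576 + 109 = 685
Selection 9: 685 + 109 = 794
Selection 10: 794 + 109 = 903
Selection 11: 903 + 109 = 1012
Selection 12: 1012 + 109 = 1121
Selection 13: 1121 + 109 = 1230

1448, 31, 140, 249, 358, 467, 576, 685, 794, 903, 1012, 1121, 1230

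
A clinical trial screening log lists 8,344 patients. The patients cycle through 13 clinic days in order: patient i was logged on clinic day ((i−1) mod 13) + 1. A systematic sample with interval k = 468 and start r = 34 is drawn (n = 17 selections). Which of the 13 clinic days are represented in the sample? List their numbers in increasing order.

Consecutive selections differ by k = 468, so their clinic day numbers differ by 468 mod 13 = 0.
gcd(468, 13) = 13, so the sample visits 13/13 = 1 distinct residues mod 13.
Start 34 is clinic day 8; the clinic days hit are 8.

8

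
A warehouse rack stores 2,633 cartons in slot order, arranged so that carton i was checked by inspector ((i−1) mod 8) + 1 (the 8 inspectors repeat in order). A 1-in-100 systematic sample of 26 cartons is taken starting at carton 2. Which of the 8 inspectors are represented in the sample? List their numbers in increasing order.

2, 6

Consecutive selections differ by k = 100, so their inspector numbers differ by 100 mod 8 = 4.
gcd(100, 8) = 4, so the sample visits 8/4 = 2 distinct residues mod 8.
Start 2 is inspector 2; the inspectors hit are 2, 6.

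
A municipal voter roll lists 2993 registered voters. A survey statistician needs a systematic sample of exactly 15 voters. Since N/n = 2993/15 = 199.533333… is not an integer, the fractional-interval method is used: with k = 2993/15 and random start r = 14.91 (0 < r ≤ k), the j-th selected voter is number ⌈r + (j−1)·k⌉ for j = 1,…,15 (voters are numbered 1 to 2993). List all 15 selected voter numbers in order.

15, 215, 414, 614, 814, 1013, 1213, 1412, 1612, 1811, 2011, 2210, 2410, 2609, 2809

j=1: r + 0k = 14.91 → ⌈·⌉ = 15
j=2: r + 1k = 214.443333… → ⌈·⌉ = 215
j=3: r + 2k = 413.976666… → ⌈·⌉ = 414
j=4: r + 3k = 613.51 → ⌈·⌉ = 614
j=5: r + 4k = 813.043333… → ⌈·⌉ = 814
j=6: r + 5k = 1012.576666… → ⌈·⌉ = 1013
j=7: r + 6k = 1212.11 → ⌈·⌉ = 1213
j=8: r + 7k = 1411.643333… → ⌈·⌉ = 1412
j=9: r + 8k = 1611.176666… → ⌈·⌉ = 1612
j=10: r + 9k = 1810.71 → ⌈·⌉ = 1811
j=11: r + 10k = 2010.243333… → ⌈·⌉ = 2011
j=12: r + 11k = 2209.776666… → ⌈·⌉ = 2210
j=13: r + 12k = 2409.31 → ⌈·⌉ = 2410
j=14: r + 13k = 2608.843333… → ⌈·⌉ = 2609
j=15: r + 14k = 2808.376666… → ⌈·⌉ = 2809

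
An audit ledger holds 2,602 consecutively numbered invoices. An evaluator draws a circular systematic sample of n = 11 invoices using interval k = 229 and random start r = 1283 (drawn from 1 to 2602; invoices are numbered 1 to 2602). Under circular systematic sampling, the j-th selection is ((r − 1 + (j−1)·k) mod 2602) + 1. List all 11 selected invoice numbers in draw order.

Selection 1: 1283
Selection 2: 1283 + 229 = 1512
Selection 3: 1512 + 229 = 1741
Selection 4: 1741 + 229 = 1970
Selection 5: 1970 + 229 = 2199
Selection 6: 2199 + 229 = 2428
Selection 7: 2428 + 229 = 2657 → 2657 − 2602 = 55
Selection 8: 55 + 229 = 284
Selection 9: 284 + 229 = 513
Selection 10: 513 + 229 = 742
Selection 11: 742 + 229 = 971

1283, 1512, 1741, 1970, 2199, 2428, 55, 284, 513, 742, 971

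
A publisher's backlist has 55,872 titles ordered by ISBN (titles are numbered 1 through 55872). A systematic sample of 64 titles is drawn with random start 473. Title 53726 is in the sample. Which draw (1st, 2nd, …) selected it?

k = 55872/64 = 873
position = (53726 − 473)/873 + 1 = 53253/873 + 1 = 61 + 1 = 62

62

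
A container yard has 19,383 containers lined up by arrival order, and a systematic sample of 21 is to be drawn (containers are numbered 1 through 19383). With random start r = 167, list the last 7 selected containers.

k = N/n = 19383/21 = 923
15th selection = 167 + 14×923 = 13089
16th: 13089 + 923 = 14012
17th: 14012 + 923 = 14935
18th: 14935 + 923 = 15858
19th: 15858 + 923 = 16781
20th: 16781 + 923 = 17704
21st: 17704 + 923 = 18627

13089, 14012, 14935, 15858, 16781, 17704, 18627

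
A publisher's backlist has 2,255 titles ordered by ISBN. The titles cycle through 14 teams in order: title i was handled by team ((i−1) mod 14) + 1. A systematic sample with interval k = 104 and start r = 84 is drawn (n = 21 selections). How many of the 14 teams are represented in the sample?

Consecutive selections differ by k = 104, so their team numbers differ by 104 mod 14 = 6.
gcd(104, 14) = 2, so the sample visits 14/2 = 7 distinct residues mod 14.
Start 84 is team 14; the teams hit are 2, 4, 6, 8, 10, 12, 14.

7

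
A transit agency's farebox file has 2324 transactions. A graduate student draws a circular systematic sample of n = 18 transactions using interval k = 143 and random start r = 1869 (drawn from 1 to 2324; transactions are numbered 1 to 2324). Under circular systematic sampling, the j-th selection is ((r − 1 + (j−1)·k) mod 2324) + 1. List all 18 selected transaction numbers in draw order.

1869, 2012, 2155, 2298, 117, 260, 403, 546, 689, 832, 975, 1118, 1261, 1404, 1547, 1690, 1833, 1976

Selection 1: 1869
Selection 2: 1869 + 143 = 2012
Selection 3: 2012 + 143 = 2155
Selection 4: 2155 + 143 = 2298
Selection 5: 2298 + 143 = 2441 → 2441 − 2324 = 117
Selection 6: 117 + 143 = 260
Selection 7: 260 + 143 = 403
Selection 8: 403 + 143 = 546
Selection 9: 546 + 143 = 689
Selection 10: 689 + 143 = 832
Selection 11: 832 + 143 = 975
Selection 12: 975 + 143 = 1118
Selection 13: 1118 + 143 = 1261
Selection 14: 1261 + 143 = 1404
Selection 15: 1404 + 143 = 1547
Selection 16: 1547 + 143 = 1690
Selection 17: 1690 + 143 = 1833
Selection 18: 1833 + 143 = 1976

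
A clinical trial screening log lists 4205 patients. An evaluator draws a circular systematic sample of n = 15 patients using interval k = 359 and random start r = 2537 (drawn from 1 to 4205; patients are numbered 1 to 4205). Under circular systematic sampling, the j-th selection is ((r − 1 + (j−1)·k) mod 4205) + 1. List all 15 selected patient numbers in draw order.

Selection 1: 2537
Selection 2: 2537 + 359 = 2896
Selection 3: 2896 + 359 = 3255
Selection 4: 3255 + 359 = 3614
Selection 5: 3614 + 359 = 3973
Selection 6: 3973 + 359 = 4332 → 4332 − 4205 = 127
Selection 7: 127 + 359 = 486
Selection 8: 486 + 359 = 845
Selection 9: 845 + 359 = 1204
Selection 10: 1204 + 359 = 1563
Selection 11: 1563 + 359 = 1922
Selection 12: 1922 + 359 = 2281
Selection 13: 2281 + 359 = 2640
Selection 14: 2640 + 359 = 2999
Selection 15: 2999 + 359 = 3358

2537, 2896, 3255, 3614, 3973, 127, 486, 845, 1204, 1563, 1922, 2281, 2640, 2999, 3358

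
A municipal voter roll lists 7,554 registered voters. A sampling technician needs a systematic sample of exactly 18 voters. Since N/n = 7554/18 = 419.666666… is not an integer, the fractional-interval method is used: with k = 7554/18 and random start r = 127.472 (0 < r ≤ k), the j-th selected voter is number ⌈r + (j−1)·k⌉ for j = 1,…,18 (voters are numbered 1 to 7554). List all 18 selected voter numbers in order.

j=1: r + 0k = 127.472 → ⌈·⌉ = 128
j=2: r + 1k = 547.138666… → ⌈·⌉ = 548
j=3: r + 2k = 966.805333… → ⌈·⌉ = 967
j=4: r + 3k = 1386.472 → ⌈·⌉ = 1387
j=5: r + 4k = 1806.138666… → ⌈·⌉ = 1807
j=6: r + 5k = 2225.805333… → ⌈·⌉ = 2226
j=7: r + 6k = 2645.472 → ⌈·⌉ = 2646
j=8: r + 7k = 3065.138666… → ⌈·⌉ = 3066
j=9: r + 8k = 3484.805333… → ⌈·⌉ = 3485
j=10: r + 9k = 3904.472 → ⌈·⌉ = 3905
j=11: r + 10k = 4324.138666… → ⌈·⌉ = 4325
j=12: r + 11k = 4743.805333… → ⌈·⌉ = 4744
j=13: r + 12k = 5163.472 → ⌈·⌉ = 5164
j=14: r + 13k = 5583.138666… → ⌈·⌉ = 5584
j=15: r + 14k = 6002.805333… → ⌈·⌉ = 6003
j=16: r + 15k = 6422.472 → ⌈·⌉ = 6423
j=17: r + 16k = 6842.138666… → ⌈·⌉ = 6843
j=18: r + 17k = 7261.805333… → ⌈·⌉ = 7262

128, 548, 967, 1387, 1807, 2226, 2646, 3066, 3485, 3905, 4325, 4744, 5164, 5584, 6003, 6423, 6843, 7262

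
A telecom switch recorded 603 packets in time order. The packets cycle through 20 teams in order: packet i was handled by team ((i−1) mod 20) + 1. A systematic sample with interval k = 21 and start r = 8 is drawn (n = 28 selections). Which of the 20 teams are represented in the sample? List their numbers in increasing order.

Consecutive selections differ by k = 21, so their team numbers differ by 21 mod 20 = 1.
gcd(21, 20) = 1, so the sample visits 20/1 = 20 distinct residues mod 20.
Start 8 is team 8; the teams hit are 1, 2, 3, 4, 5, 6, 7, 8, 9, 10, 11, 12, 13, 14, 15, 16, 17, 18, 19, 20.

1, 2, 3, 4, 5, 6, 7, 8, 9, 10, 11, 12, 13, 14, 15, 16, 17, 18, 19, 20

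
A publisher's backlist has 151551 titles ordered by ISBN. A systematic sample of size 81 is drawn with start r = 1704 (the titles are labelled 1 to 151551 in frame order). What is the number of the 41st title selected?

k = 151551/81 = 1871
41st selection = r + (41−1)·k = 1704 + 40×1871 = 1704 + 74840 = 76544

76544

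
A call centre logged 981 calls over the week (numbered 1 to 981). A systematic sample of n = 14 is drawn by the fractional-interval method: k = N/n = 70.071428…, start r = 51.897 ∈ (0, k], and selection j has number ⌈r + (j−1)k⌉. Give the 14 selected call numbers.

52, 122, 193, 263, 333, 403, 473, 543, 613, 683, 753, 823, 893, 963

j=1: r + 0k = 51.897 → ⌈·⌉ = 52
j=2: r + 1k = 121.968428… → ⌈·⌉ = 122
j=3: r + 2k = 192.039857… → ⌈·⌉ = 193
j=4: r + 3k = 262.111285… → ⌈·⌉ = 263
j=5: r + 4k = 332.182714… → ⌈·⌉ = 333
j=6: r + 5k = 402.254142… → ⌈·⌉ = 403
j=7: r + 6k = 472.325571… → ⌈·⌉ = 473
j=8: r + 7k = 542.397 → ⌈·⌉ = 543
j=9: r + 8k = 612.468428… → ⌈·⌉ = 613
j=10: r + 9k = 682.539857… → ⌈·⌉ = 683
j=11: r + 10k = 752.611285… → ⌈·⌉ = 753
j=12: r + 11k = 822.682714… → ⌈·⌉ = 823
j=13: r + 12k = 892.754142… → ⌈·⌉ = 893
j=14: r + 13k = 962.825571… → ⌈·⌉ = 963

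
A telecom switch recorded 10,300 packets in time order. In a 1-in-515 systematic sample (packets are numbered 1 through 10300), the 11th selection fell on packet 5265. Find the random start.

k = 515
r = 5265 − (11−1)×515 = 5265 − 5150 = 115

115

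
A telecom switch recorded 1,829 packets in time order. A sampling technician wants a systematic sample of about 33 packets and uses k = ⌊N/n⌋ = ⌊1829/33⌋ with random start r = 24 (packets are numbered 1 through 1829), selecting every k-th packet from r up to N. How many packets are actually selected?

33

k = ⌊1829/33⌋ = 55
Achieved size = ⌊(1829 − 24)/55⌋ + 1 = ⌊1805/55⌋ + 1 = 32 + 1 = 33
(last selection: 24 + 32×55 = 1784 ≤ 1829; next would be 1839 > 1829)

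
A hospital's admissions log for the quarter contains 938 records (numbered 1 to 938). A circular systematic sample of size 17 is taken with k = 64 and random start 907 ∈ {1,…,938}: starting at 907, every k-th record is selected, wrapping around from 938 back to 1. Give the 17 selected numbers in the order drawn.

Selection 1: 907
Selection 2: 907 + 64 = 971 → 971 − 938 = 33
Selection 3: 33 + 64 = 97
Selection 4: 97 + 64 = 161
Selection 5: 161 + 64 = 225
Selection 6: 225 + 64 = 289
Selection 7: 289 + 64 = 353
Selection 8: 353 + 64 = 417
Selection 9: 417 + 64 = 481
Selection 10: 481 + 64 = 545
Selection 11: 545 + 64 = 609
Selection 12: 609 + 64 = 673
Selection 13: 673 + 64 = 737
Selection 14: 737 + 64 = 801
Selection 15: 801 + 64 = 865
Selection 16: 865 + 64 = 929
Selection 17: 929 + 64 = 993 → 993 − 938 = 55

907, 33, 97, 161, 225, 289, 353, 417, 481, 545, 609, 673, 737, 801, 865, 929, 55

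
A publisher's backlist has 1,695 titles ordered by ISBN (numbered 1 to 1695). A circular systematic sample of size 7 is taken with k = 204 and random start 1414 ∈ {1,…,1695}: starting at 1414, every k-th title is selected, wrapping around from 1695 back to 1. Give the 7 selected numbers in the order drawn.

Selection 1: 1414
Selection 2: 1414 + 204 = 1618
Selection 3: 1618 + 204 = 1822 → 1822 − 1695 = 127
Selection 4: 127 + 204 = 331
Selection 5: 331 + 204 = 535
Selection 6: 535 + 204 = 739
Selection 7: 739 + 204 = 943

1414, 1618, 127, 331, 535, 739, 943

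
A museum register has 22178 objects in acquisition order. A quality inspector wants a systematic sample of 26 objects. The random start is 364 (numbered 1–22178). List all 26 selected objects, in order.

k = N/n = 22178/26 = 853
object 1: 364
object 2: 364 + 853 = 1217
object 3: 1217 + 853 = 2070
object 4: 2070 + 853 = 2923
object 5: 2923 + 853 = 3776
object 6: 3776 + 853 = 4629
object 7: 4629 + 853 = 5482
object 8: 5482 + 853 = 6335
object 9: 6335 + 853 = 7188
object 10: 7188 + 853 = 8041
object 11: 8041 + 853 = 8894
object 12: 8894 + 853 = 9747
object 13: 9747 + 853 = 10600
object 14: 10600 + 853 = 11453
object 15: 11453 + 853 = 12306
object 16: 12306 + 853 = 13159
object 17: 13159 + 853 = 14012
object 18: 14012 + 853 = 14865
object 19: 14865 + 853 = 15718
object 20: 15718 + 853 = 16571
object 21: 16571 + 853 = 17424
object 22: 17424 + 853 = 18277
object 23: 18277 + 853 = 19130
object 24: 19130 + 853 = 19983
object 25: 19983 + 853 = 20836
object 26: 20836 + 853 = 21689

364, 1217, 2070, 2923, 3776, 4629, 5482, 6335, 7188, 8041, 8894, 9747, 10600, 11453, 12306, 13159, 14012, 14865, 15718, 16571, 17424, 18277, 19130, 19983, 20836, 21689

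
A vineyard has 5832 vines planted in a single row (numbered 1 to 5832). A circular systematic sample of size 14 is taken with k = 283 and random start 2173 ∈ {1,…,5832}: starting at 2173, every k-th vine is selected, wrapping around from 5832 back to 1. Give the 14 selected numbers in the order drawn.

Selection 1: 2173
Selection 2: 2173 + 283 = 2456
Selection 3: 2456 + 283 = 2739
Selection 4: 2739 + 283 = 3022
Selection 5: 3022 + 283 = 3305
Selection 6: 3305 + 283 = 3588
Selection 7: 3588 + 283 = 3871
Selection 8: 3871 + 283 = 4154
Selection 9: 4154 + 283 = 4437
Selection 10: 4437 + 283 = 4720
Selection 11: 4720 + 283 = 5003
Selection 12: 5003 + 283 = 5286
Selection 13: 5286 + 283 = 5569
Selection 14: 5569 + 283 = 5852 → 5852 − 5832 = 20

2173, 2456, 2739, 3022, 3305, 3588, 3871, 4154, 4437, 4720, 5003, 5286, 5569, 20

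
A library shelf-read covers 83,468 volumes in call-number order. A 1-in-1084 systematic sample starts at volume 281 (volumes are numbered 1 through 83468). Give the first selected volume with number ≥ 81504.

81581

k = 1084
Steps past start: ⌈(81504 − 281)/1084⌉ = ⌈81223/1084⌉ = 75
Selected volume: 281 + 75×1084 = 81581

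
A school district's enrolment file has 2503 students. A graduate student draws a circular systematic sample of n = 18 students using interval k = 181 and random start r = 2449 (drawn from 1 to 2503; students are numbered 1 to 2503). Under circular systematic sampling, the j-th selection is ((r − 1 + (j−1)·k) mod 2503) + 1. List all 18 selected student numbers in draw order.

Selection 1: 2449
Selection 2: 2449 + 181 = 2630 → 2630 − 2503 = 127
Selection 3: 127 + 181 = 308
Selection 4: 308 + 181 = 489
Selection 5: 489 + 181 = 670
Selection 6: 670 + 181 = 851
Selection 7: 851 + 181 = 1032
Selection 8: 1032 + 181 = 1213
Selection 9: 1213 + 181 = 1394
Selection 10: 1394 + 181 = 1575
Selection 11: 1575 + 181 = 1756
Selection 12: 1756 + 181 = 1937
Selection 13: 1937 + 181 = 2118
Selection 14: 2118 + 181 = 2299
Selection 15: 2299 + 181 = 2480
Selection 16: 2480 + 181 = 2661 → 2661 − 2503 = 158
Selection 17: 158 + 181 = 339
Selection 18: 339 + 181 = 520

2449, 127, 308, 489, 670, 851, 1032, 1213, 1394, 1575, 1756, 1937, 2118, 2299, 2480, 158, 339, 520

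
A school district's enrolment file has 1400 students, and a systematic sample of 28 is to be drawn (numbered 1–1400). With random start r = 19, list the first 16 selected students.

k = N/n = 1400/28 = 50
student 1: 19
student 2: 19 + 50 = 69
student 3: 69 + 50 = 119
student 4: 119 + 50 = 169
student 5: 169 + 50 = 219
student 6: 219 + 50 = 269
student 7: 269 + 50 = 319
student 8: 319 + 50 = 369
student 9: 369 + 50 = 419
student 10: 419 + 50 = 469
student 11: 469 + 50 = 519
student 12: 519 + 50 = 569
student 13: 569 + 50 = 619
student 14: 619 + 50 = 669
student 15: 669 + 50 = 719
student 16: 719 + 50 = 769

19, 69, 119, 169, 219, 269, 319, 369, 419, 469, 519, 569, 619, 669, 719, 769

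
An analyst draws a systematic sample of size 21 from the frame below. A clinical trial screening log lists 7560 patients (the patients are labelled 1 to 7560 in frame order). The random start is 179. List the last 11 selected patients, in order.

k = N/n = 7560/21 = 360
11th selection = 179 + 10×360 = 3779
12th: 3779 + 360 = 4139
13th: 4139 + 360 = 4499
14th: 4499 + 360 = 4859
15th: 4859 + 360 = 5219
16th: 5219 + 360 = 5579
17th: 5579 + 360 = 5939
18th: 5939 + 360 = 6299
19th: 6299 + 360 = 6659
20th: 6659 + 360 = 7019
21st: 7019 + 360 = 7379

3779, 4139, 4499, 4859, 5219, 5579, 5939, 6299, 6659, 7019, 7379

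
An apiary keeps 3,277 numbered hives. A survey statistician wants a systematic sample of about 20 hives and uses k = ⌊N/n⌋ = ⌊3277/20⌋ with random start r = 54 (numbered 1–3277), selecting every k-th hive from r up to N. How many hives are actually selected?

20

k = ⌊3277/20⌋ = 163
Achieved size = ⌊(3277 − 54)/163⌋ + 1 = ⌊3223/163⌋ + 1 = 19 + 1 = 20
(last selection: 54 + 19×163 = 3151 ≤ 3277; next would be 3314 > 3277)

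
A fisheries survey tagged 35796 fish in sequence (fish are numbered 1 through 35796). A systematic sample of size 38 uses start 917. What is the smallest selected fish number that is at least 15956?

15989

k = 35796/38 = 942
Steps past start: ⌈(15956 − 917)/942⌉ = ⌈15039/942⌉ = 16
Selected fish: 917 + 16×942 = 15989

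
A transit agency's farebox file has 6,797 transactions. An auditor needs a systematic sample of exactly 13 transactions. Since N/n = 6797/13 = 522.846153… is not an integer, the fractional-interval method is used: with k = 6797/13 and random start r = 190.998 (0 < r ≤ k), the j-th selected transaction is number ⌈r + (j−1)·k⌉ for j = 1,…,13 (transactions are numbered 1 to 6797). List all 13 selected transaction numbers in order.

j=1: r + 0k = 190.998 → ⌈·⌉ = 191
j=2: r + 1k = 713.844153… → ⌈·⌉ = 714
j=3: r + 2k = 1236.690307… → ⌈·⌉ = 1237
j=4: r + 3k = 1759.536461… → ⌈·⌉ = 1760
j=5: r + 4k = 2282.382615… → ⌈·⌉ = 2283
j=6: r + 5k = 2805.228769… → ⌈·⌉ = 2806
j=7: r + 6k = 3328.074923… → ⌈·⌉ = 3329
j=8: r + 7k = 3850.921076… → ⌈·⌉ = 3851
j=9: r + 8k = 4373.767230… → ⌈·⌉ = 4374
j=10: r + 9k = 4896.613384… → ⌈·⌉ = 4897
j=11: r + 10k = 5419.459538… → ⌈·⌉ = 5420
j=12: r + 11k = 5942.305692… → ⌈·⌉ = 5943
j=13: r + 12k = 6465.151846… → ⌈·⌉ = 6466

191, 714, 1237, 1760, 2283, 2806, 3329, 3851, 4374, 4897, 5420, 5943, 6466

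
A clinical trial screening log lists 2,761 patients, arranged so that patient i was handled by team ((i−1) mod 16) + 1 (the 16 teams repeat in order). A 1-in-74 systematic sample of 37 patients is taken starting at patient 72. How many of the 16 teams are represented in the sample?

8

Consecutive selections differ by k = 74, so their team numbers differ by 74 mod 16 = 10.
gcd(74, 16) = 2, so the sample visits 16/2 = 8 distinct residues mod 16.
Start 72 is team 8; the teams hit are 2, 4, 6, 8, 10, 12, 14, 16.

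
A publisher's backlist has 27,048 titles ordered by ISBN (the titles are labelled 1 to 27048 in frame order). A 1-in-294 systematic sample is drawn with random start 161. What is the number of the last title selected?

k = 294
92nd selection = r + (92−1)·k = 161 + 91×294 = 161 + 26754 = 26915

26915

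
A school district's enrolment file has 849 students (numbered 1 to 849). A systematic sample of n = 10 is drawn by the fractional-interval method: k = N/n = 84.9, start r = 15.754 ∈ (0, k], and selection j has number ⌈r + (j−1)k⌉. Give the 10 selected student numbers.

16, 101, 186, 271, 356, 441, 526, 611, 695, 780

j=1: r + 0k = 15.754 → ⌈·⌉ = 16
j=2: r + 1k = 100.654 → ⌈·⌉ = 101
j=3: r + 2k = 185.554 → ⌈·⌉ = 186
j=4: r + 3k = 270.454 → ⌈·⌉ = 271
j=5: r + 4k = 355.354 → ⌈·⌉ = 356
j=6: r + 5k = 440.254 → ⌈·⌉ = 441
j=7: r + 6k = 525.154 → ⌈·⌉ = 526
j=8: r + 7k = 610.054 → ⌈·⌉ = 611
j=9: r + 8k = 694.954 → ⌈·⌉ = 695
j=10: r + 9k = 779.854 → ⌈·⌉ = 780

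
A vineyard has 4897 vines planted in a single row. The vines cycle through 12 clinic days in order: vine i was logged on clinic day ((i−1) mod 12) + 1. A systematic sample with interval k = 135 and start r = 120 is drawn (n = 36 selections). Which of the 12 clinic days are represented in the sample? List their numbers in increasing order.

3, 6, 9, 12

Consecutive selections differ by k = 135, so their clinic day numbers differ by 135 mod 12 = 3.
gcd(135, 12) = 3, so the sample visits 12/3 = 4 distinct residues mod 12.
Start 120 is clinic day 12; the clinic days hit are 3, 6, 9, 12.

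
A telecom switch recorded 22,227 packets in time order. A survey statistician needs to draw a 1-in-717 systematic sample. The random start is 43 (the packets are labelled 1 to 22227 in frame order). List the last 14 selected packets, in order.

18th selection = 43 + 17×717 = 12232
19th: 12232 + 717 = 12949
20th: 12949 + 717 = 13666
21st: 13666 + 717 = 14383
22nd: 14383 + 717 = 15100
23rd: 15100 + 717 = 15817
24th: 15817 + 717 = 16534
25th: 16534 + 717 = 17251
26th: 17251 + 717 = 17968
27th: 17968 + 717 = 18685
28th: 18685 + 717 = 19402
29th: 19402 + 717 = 20119
30th: 20119 + 717 = 20836
31st: 20836 + 717 = 21553

12232, 12949, 13666, 14383, 15100, 15817, 16534, 17251, 17968, 18685, 19402, 20119, 20836, 21553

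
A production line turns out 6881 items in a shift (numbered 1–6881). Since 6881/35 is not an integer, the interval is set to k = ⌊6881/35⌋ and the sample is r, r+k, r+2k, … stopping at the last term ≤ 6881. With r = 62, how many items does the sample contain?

35

k = ⌊6881/35⌋ = 196
Achieved size = ⌊(6881 − 62)/196⌋ + 1 = ⌊6819/196⌋ + 1 = 34 + 1 = 35
(last selection: 62 + 34×196 = 6726 ≤ 6881; next would be 6922 > 6881)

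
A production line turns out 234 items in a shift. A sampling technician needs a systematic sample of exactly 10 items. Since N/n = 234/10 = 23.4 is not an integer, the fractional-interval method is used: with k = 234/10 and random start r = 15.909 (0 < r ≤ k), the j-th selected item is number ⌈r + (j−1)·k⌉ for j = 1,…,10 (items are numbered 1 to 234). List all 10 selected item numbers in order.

16, 40, 63, 87, 110, 133, 157, 180, 204, 227

j=1: r + 0k = 15.909 → ⌈·⌉ = 16
j=2: r + 1k = 39.309 → ⌈·⌉ = 40
j=3: r + 2k = 62.709 → ⌈·⌉ = 63
j=4: r + 3k = 86.109 → ⌈·⌉ = 87
j=5: r + 4k = 109.509 → ⌈·⌉ = 110
j=6: r + 5k = 132.909 → ⌈·⌉ = 133
j=7: r + 6k = 156.309 → ⌈·⌉ = 157
j=8: r + 7k = 179.709 → ⌈·⌉ = 180
j=9: r + 8k = 203.109 → ⌈·⌉ = 204
j=10: r + 9k = 226.509 → ⌈·⌉ = 227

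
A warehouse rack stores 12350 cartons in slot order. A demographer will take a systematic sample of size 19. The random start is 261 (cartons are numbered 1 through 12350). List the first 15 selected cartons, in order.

k = N/n = 12350/19 = 650
carton 1: 261
carton 2: 261 + 650 = 911
carton 3: 911 + 650 = 1561
carton 4: 1561 + 650 = 2211
carton 5: 2211 + 650 = 2861
carton 6: 2861 + 650 = 3511
carton 7: 3511 + 650 = 4161
carton 8: 4161 + 650 = 4811
carton 9: 4811 + 650 = 5461
carton 10: 5461 + 650 = 6111
carton 11: 6111 + 650 = 6761
carton 12: 6761 + 650 = 7411
carton 13: 7411 + 650 = 8061
carton 14: 8061 + 650 = 8711
carton 15: 8711 + 650 = 9361

261, 911, 1561, 2211, 2861, 3511, 4161, 4811, 5461, 6111, 6761, 7411, 8061, 8711, 9361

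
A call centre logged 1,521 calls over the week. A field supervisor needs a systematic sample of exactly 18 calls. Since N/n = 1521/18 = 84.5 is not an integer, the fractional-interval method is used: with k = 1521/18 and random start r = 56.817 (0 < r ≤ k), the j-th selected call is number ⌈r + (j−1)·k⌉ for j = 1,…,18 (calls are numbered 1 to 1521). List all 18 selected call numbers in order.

57, 142, 226, 311, 395, 480, 564, 649, 733, 818, 902, 987, 1071, 1156, 1240, 1325, 1409, 1494

j=1: r + 0k = 56.817 → ⌈·⌉ = 57
j=2: r + 1k = 141.317 → ⌈·⌉ = 142
j=3: r + 2k = 225.817 → ⌈·⌉ = 226
j=4: r + 3k = 310.317 → ⌈·⌉ = 311
j=5: r + 4k = 394.817 → ⌈·⌉ = 395
j=6: r + 5k = 479.317 → ⌈·⌉ = 480
j=7: r + 6k = 563.817 → ⌈·⌉ = 564
j=8: r + 7k = 648.317 → ⌈·⌉ = 649
j=9: r + 8k = 732.817 → ⌈·⌉ = 733
j=10: r + 9k = 817.317 → ⌈·⌉ = 818
j=11: r + 10k = 901.817 → ⌈·⌉ = 902
j=12: r + 11k = 986.317 → ⌈·⌉ = 987
j=13: r + 12k = 1070.817 → ⌈·⌉ = 1071
j=14: r + 13k = 1155.317 → ⌈·⌉ = 1156
j=15: r + 14k = 1239.817 → ⌈·⌉ = 1240
j=16: r + 15k = 1324.317 → ⌈·⌉ = 1325
j=17: r + 16k = 1408.817 → ⌈·⌉ = 1409
j=18: r + 17k = 1493.317 → ⌈·⌉ = 1494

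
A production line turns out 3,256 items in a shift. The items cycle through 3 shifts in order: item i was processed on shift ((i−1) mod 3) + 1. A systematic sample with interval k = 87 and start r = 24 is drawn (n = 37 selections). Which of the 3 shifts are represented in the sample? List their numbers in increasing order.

Consecutive selections differ by k = 87, so their shift numbers differ by 87 mod 3 = 0.
gcd(87, 3) = 3, so the sample visits 3/3 = 1 distinct residues mod 3.
Start 24 is shift 3; the shifts hit are 3.

3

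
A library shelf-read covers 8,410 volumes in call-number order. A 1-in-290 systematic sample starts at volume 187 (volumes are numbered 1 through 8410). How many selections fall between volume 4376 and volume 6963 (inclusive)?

k = 290
First selection ≥ 4376: 187 + ⌈(4376−187)/290⌉·290 = 187 + 15×290 = 4537
Last selection ≤ 6963: 187 + ⌊(6963−187)/290⌋·290 = 187 + 23×290 = 6857
Count = 23 − 15 + 1 = 9

9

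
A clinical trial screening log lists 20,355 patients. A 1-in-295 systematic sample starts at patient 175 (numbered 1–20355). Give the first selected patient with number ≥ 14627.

14630

k = 295
Steps past start: ⌈(14627 − 175)/295⌉ = ⌈14452/295⌉ = 49
Selected patient: 175 + 49×295 = 14630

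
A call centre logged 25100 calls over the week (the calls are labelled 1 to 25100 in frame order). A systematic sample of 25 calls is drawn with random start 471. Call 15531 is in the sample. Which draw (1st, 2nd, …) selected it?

16

k = 25100/25 = 1004
position = (15531 − 471)/1004 + 1 = 15060/1004 + 1 = 15 + 1 = 16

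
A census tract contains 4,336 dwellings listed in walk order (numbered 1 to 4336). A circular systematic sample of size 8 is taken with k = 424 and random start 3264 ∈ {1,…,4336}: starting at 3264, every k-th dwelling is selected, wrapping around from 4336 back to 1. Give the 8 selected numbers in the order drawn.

Selection 1: 3264
Selection 2: 3264 + 424 = 3688
Selection 3: 3688 + 424 = 4112
Selection 4: 4112 + 424 = 4536 → 4536 − 4336 = 200
Selection 5: 200 + 424 = 624
Selection 6: 624 + 424 = 1048
Selection 7: 1048 + 424 = 1472
Selection 8: 1472 + 424 = 1896

3264, 3688, 4112, 200, 624, 1048, 1472, 1896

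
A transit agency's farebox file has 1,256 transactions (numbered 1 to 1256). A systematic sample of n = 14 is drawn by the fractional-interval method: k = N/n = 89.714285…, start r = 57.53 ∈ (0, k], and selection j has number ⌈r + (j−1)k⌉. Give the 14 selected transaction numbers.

58, 148, 237, 327, 417, 507, 596, 686, 776, 865, 955, 1045, 1135, 1224

j=1: r + 0k = 57.53 → ⌈·⌉ = 58
j=2: r + 1k = 147.244285… → ⌈·⌉ = 148
j=3: r + 2k = 236.958571… → ⌈·⌉ = 237
j=4: r + 3k = 326.672857… → ⌈·⌉ = 327
j=5: r + 4k = 416.387142… → ⌈·⌉ = 417
j=6: r + 5k = 506.101428… → ⌈·⌉ = 507
j=7: r + 6k = 595.815714… → ⌈·⌉ = 596
j=8: r + 7k = 685.53 → ⌈·⌉ = 686
j=9: r + 8k = 775.244285… → ⌈·⌉ = 776
j=10: r + 9k = 864.958571… → ⌈·⌉ = 865
j=11: r + 10k = 954.672857… → ⌈·⌉ = 955
j=12: r + 11k = 1044.387142… → ⌈·⌉ = 1045
j=13: r + 12k = 1134.101428… → ⌈·⌉ = 1135
j=14: r + 13k = 1223.815714… → ⌈·⌉ = 1224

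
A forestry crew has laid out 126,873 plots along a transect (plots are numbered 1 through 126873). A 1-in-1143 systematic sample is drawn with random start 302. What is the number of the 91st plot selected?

103172

k = 1143
91st selection = r + (91−1)·k = 302 + 90×1143 = 302 + 102870 = 103172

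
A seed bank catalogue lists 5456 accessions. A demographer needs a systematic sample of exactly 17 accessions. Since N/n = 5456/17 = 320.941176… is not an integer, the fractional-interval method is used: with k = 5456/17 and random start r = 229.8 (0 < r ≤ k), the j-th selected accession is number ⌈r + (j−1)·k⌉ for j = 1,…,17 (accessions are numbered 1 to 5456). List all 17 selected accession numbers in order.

j=1: r + 0k = 229.8 → ⌈·⌉ = 230
j=2: r + 1k = 550.741176… → ⌈·⌉ = 551
j=3: r + 2k = 871.682352… → ⌈·⌉ = 872
j=4: r + 3k = 1192.623529… → ⌈·⌉ = 1193
j=5: r + 4k = 1513.564705… → ⌈·⌉ = 1514
j=6: r + 5k = 1834.505882… → ⌈·⌉ = 1835
j=7: r + 6k = 2155.447058… → ⌈·⌉ = 2156
j=8: r + 7k = 2476.388235… → ⌈·⌉ = 2477
j=9: r + 8k = 2797.329411… → ⌈·⌉ = 2798
j=10: r + 9k = 3118.270588… → ⌈·⌉ = 3119
j=11: r + 10k = 3439.211764… → ⌈·⌉ = 3440
j=12: r + 11k = 3760.152941… → ⌈·⌉ = 3761
j=13: r + 12k = 4081.094117… → ⌈·⌉ = 4082
j=14: r + 13k = 4402.035294… → ⌈·⌉ = 4403
j=15: r + 14k = 4722.976470… → ⌈·⌉ = 4723
j=16: r + 15k = 5043.917647… → ⌈·⌉ = 5044
j=17: r + 16k = 5364.858823… → ⌈·⌉ = 5365

230, 551, 872, 1193, 1514, 1835, 2156, 2477, 2798, 3119, 3440, 3761, 4082, 4403, 4723, 5044, 5365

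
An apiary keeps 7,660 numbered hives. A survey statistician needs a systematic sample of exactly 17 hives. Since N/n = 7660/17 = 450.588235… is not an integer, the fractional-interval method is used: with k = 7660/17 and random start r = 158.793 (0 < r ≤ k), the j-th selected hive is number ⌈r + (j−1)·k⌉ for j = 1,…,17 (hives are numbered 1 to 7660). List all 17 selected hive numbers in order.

j=1: r + 0k = 158.793 → ⌈·⌉ = 159
j=2: r + 1k = 609.381235… → ⌈·⌉ = 610
j=3: r + 2k = 1059.969470… → ⌈·⌉ = 1060
j=4: r + 3k = 1510.557705… → ⌈·⌉ = 1511
j=5: r + 4k = 1961.145941… → ⌈·⌉ = 1962
j=6: r + 5k = 2411.734176… → ⌈·⌉ = 2412
j=7: r + 6k = 2862.322411… → ⌈·⌉ = 2863
j=8: r + 7k = 3312.910647… → ⌈·⌉ = 3313
j=9: r + 8k = 3763.498882… → ⌈·⌉ = 3764
j=10: r + 9k = 4214.087117… → ⌈·⌉ = 4215
j=11: r + 10k = 4664.675352… → ⌈·⌉ = 4665
j=12: r + 11k = 5115.263588… → ⌈·⌉ = 5116
j=13: r + 12k = 5565.851823… → ⌈·⌉ = 5566
j=14: r + 13k = 6016.440058… → ⌈·⌉ = 6017
j=15: r + 14k = 6467.028294… → ⌈·⌉ = 6468
j=16: r + 15k = 6917.616529… → ⌈·⌉ = 6918
j=17: r + 16k = 7368.204764… → ⌈·⌉ = 7369

159, 610, 1060, 1511, 1962, 2412, 2863, 3313, 3764, 4215, 4665, 5116, 5566, 6017, 6468, 6918, 7369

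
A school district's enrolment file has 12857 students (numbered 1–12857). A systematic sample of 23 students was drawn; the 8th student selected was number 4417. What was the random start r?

504

k = 12857/23 = 559
r = 4417 − (8−1)×559 = 4417 − 3913 = 504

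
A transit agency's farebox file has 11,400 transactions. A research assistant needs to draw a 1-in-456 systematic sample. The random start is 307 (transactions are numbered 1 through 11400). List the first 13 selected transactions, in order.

transaction 1: 307
transaction 2: 307 + 456 = 763
transaction 3: 763 + 456 = 1219
transaction 4: 1219 + 456 = 1675
transaction 5: 1675 + 456 = 2131
transaction 6: 2131 + 456 = 2587
transaction 7: 2587 + 456 = 3043
transaction 8: 3043 + 456 = 3499
transaction 9: 3499 + 456 = 3955
transaction 10: 3955 + 456 = 4411
transaction 11: 4411 + 456 = 4867
transaction 12: 4867 + 456 = 5323
transaction 13: 5323 + 456 = 5779

307, 763, 1219, 1675, 2131, 2587, 3043, 3499, 3955, 4411, 4867, 5323, 5779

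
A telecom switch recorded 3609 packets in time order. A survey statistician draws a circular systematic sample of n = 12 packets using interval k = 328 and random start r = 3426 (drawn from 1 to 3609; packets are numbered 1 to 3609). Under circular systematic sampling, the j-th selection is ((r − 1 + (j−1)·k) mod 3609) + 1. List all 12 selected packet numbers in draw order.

3426, 145, 473, 801, 1129, 1457, 1785, 2113, 2441, 2769, 3097, 3425

Selection 1: 3426
Selection 2: 3426 + 328 = 3754 → 3754 − 3609 = 145
Selection 3: 145 + 328 = 473
Selection 4: 473 + 328 = 801
Selection 5: 801 + 328 = 1129
Selection 6: 1129 + 328 = 1457
Selection 7: 1457 + 328 = 1785
Selection 8: 1785 + 328 = 2113
Selection 9: 2113 + 328 = 2441
Selection 10: 2441 + 328 = 2769
Selection 11: 2769 + 328 = 3097
Selection 12: 3097 + 328 = 3425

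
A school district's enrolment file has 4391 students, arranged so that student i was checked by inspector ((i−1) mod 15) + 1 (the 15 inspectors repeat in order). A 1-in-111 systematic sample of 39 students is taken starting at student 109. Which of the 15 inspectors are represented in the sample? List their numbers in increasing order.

1, 4, 7, 10, 13

Consecutive selections differ by k = 111, so their inspector numbers differ by 111 mod 15 = 6.
gcd(111, 15) = 3, so the sample visits 15/3 = 5 distinct residues mod 15.
Start 109 is inspector 4; the inspectors hit are 1, 4, 7, 10, 13.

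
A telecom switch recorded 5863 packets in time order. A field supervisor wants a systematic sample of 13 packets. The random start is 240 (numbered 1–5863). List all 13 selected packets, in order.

k = N/n = 5863/13 = 451
packet 1: 240
packet 2: 240 + 451 = 691
packet 3: 691 + 451 = 1142
packet 4: 1142 + 451 = 1593
packet 5: 1593 + 451 = 2044
packet 6: 2044 + 451 = 2495
packet 7: 2495 + 451 = 2946
packet 8: 2946 + 451 = 3397
packet 9: 3397 + 451 = 3848
packet 10: 3848 + 451 = 4299
packet 11: 4299 + 451 = 4750
packet 12: 4750 + 451 = 5201
packet 13: 5201 + 451 = 5652

240, 691, 1142, 1593, 2044, 2495, 2946, 3397, 3848, 4299, 4750, 5201, 5652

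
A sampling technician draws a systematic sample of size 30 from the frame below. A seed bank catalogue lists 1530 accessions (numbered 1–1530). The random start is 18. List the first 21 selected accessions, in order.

18, 69, 120, 171, 222, 273, 324, 375, 426, 477, 528, 579, 630, 681, 732, 783, 834, 885, 936, 987, 1038

k = N/n = 1530/30 = 51
accession 1: 18
accession 2: 18 + 51 = 69
accession 3: 69 + 51 = 120
accession 4: 120 + 51 = 171
accession 5: 171 + 51 = 222
accession 6: 222 + 51 = 273
accession 7: 273 + 51 = 324
accession 8: 324 + 51 = 375
accession 9: 375 + 51 = 426
accession 10: 426 + 51 = 477
accession 11: 477 + 51 = 528
accession 12: 528 + 51 = 579
accession 13: 579 + 51 = 630
accession 14: 630 + 51 = 681
accession 15: 681 + 51 = 732
accession 16: 732 + 51 = 783
accession 17: 783 + 51 = 834
accession 18: 834 + 51 = 885
accession 19: 885 + 51 = 936
accession 20: 936 + 51 = 987
accession 21: 987 + 51 = 1038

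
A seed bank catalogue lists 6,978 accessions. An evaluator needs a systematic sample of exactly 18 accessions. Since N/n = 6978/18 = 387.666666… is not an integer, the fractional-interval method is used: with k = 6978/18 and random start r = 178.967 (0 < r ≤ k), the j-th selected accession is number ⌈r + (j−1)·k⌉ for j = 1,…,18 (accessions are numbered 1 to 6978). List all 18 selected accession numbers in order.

179, 567, 955, 1342, 1730, 2118, 2505, 2893, 3281, 3668, 4056, 4444, 4831, 5219, 5607, 5994, 6382, 6770

j=1: r + 0k = 178.967 → ⌈·⌉ = 179
j=2: r + 1k = 566.633666… → ⌈·⌉ = 567
j=3: r + 2k = 954.300333… → ⌈·⌉ = 955
j=4: r + 3k = 1341.967 → ⌈·⌉ = 1342
j=5: r + 4k = 1729.633666… → ⌈·⌉ = 1730
j=6: r + 5k = 2117.300333… → ⌈·⌉ = 2118
j=7: r + 6k = 2504.967 → ⌈·⌉ = 2505
j=8: r + 7k = 2892.633666… → ⌈·⌉ = 2893
j=9: r + 8k = 3280.300333… → ⌈·⌉ = 3281
j=10: r + 9k = 3667.967 → ⌈·⌉ = 3668
j=11: r + 10k = 4055.633666… → ⌈·⌉ = 4056
j=12: r + 11k = 4443.300333… → ⌈·⌉ = 4444
j=13: r + 12k = 4830.967 → ⌈·⌉ = 4831
j=14: r + 13k = 5218.633666… → ⌈·⌉ = 5219
j=15: r + 14k = 5606.300333… → ⌈·⌉ = 5607
j=16: r + 15k = 5993.967 → ⌈·⌉ = 5994
j=17: r + 16k = 6381.633666… → ⌈·⌉ = 6382
j=18: r + 17k = 6769.300333… → ⌈·⌉ = 6770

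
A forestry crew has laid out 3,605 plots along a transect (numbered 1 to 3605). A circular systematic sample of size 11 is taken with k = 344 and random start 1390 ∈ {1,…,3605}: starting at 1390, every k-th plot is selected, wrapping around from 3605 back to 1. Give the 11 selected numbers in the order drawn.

1390, 1734, 2078, 2422, 2766, 3110, 3454, 193, 537, 881, 1225

Selection 1: 1390
Selection 2: 1390 + 344 = 1734
Selection 3: 1734 + 344 = 2078
Selection 4: 2078 + 344 = 2422
Selection 5: 2422 + 344 = 2766
Selection 6: 2766 + 344 = 3110
Selection 7: 3110 + 344 = 3454
Selection 8: 3454 + 344 = 3798 → 3798 − 3605 = 193
Selection 9: 193 + 344 = 537
Selection 10: 537 + 344 = 881
Selection 11: 881 + 344 = 1225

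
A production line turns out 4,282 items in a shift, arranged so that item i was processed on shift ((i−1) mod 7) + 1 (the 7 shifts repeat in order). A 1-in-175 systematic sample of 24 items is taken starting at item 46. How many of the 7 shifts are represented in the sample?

1

Consecutive selections differ by k = 175, so their shift numbers differ by 175 mod 7 = 0.
gcd(175, 7) = 7, so the sample visits 7/7 = 1 distinct residues mod 7.
Start 46 is shift 4; the shifts hit are 4.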